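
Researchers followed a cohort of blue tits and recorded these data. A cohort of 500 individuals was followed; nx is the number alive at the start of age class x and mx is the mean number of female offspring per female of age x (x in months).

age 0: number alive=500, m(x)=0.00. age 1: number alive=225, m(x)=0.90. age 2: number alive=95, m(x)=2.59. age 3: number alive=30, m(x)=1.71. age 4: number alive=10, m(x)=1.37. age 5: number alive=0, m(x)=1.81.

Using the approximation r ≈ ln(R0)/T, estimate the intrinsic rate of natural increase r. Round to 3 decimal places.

0.015

lx = nx/n0 = nx/500: 1, 0.45, 0.19, 0.06, 0.02, 0
R0 = Σ lx·mx = 0 + 0.405 + 0.4921 + 0.1026 + 0.0274 + 0 = 1.0271
Σ x·lx·mx = 1.8066; T = 1.8066/1.0271 = 1.75893…
r ≈ ln(R0)/T = ln(1.0271)/1.75893… = 0.0152… → 0.015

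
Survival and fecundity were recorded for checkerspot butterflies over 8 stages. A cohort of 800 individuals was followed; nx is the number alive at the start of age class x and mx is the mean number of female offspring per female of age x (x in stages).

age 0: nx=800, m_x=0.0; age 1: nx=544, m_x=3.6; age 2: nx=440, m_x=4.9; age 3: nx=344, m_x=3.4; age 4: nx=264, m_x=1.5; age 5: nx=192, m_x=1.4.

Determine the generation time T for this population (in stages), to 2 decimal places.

2.14

lx = nx/n0 = nx/800: 1, 0.68, 0.55, 0.43, 0.33, 0.24
lx·mx: 0, 2.448, 2.695, 1.462, 0.495, 0.336 → R0 = 7.436
x·lx·mx: 0, 2.448, 5.39, 4.386, 1.98, 1.68 → Σ = 15.884
T = 15.884 / 7.436 = 2.136095… → 2.14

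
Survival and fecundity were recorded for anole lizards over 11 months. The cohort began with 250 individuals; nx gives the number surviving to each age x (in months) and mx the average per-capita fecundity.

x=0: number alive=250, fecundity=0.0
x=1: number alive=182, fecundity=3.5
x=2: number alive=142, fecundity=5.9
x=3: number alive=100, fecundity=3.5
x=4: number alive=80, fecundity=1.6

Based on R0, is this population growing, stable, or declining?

growing

lx = nx/n0 = nx/250: 1, 0.728, 0.568, 0.4, 0.32
R0 = Σ lx·mx = 0 + 2.548 + 3.3512 + 1.4 + 0.512 = 7.8112
R0 > 1, so the population is growing.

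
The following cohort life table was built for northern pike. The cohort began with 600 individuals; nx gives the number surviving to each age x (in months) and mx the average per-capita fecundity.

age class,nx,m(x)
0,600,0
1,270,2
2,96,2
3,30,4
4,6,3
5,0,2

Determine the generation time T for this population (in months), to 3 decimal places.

lx = nx/n0 = nx/600: 1, 0.45, 0.16, 0.05, 0.01, 0
lx·mx: 0, 0.9, 0.32, 0.2, 0.03, 0 → R0 = 1.45
x·lx·mx: 0, 0.9, 0.64, 0.6, 0.12, 0 → Σ = 2.26
T = 2.26 / 1.45 = 1.558621… → 1.559

1.559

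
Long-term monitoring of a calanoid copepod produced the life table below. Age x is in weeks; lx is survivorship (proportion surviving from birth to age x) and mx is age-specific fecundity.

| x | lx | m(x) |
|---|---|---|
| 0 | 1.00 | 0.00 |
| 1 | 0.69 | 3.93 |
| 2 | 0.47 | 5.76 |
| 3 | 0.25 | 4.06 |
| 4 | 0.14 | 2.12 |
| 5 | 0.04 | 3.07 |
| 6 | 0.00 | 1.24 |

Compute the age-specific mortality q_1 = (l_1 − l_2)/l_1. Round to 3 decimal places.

q_1 = (l_1 − l_2) / l_1 = (0.69 − 0.47) / 0.69
     = 0.22 / 0.69 = 0.318841… → 0.319

0.319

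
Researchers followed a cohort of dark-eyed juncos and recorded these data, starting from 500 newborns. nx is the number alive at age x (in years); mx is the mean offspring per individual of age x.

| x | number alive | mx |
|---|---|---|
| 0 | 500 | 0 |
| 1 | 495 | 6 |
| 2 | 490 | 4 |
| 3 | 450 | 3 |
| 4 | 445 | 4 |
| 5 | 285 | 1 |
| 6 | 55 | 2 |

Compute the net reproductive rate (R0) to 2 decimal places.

16.91

lx = nx/n0 = nx/500: 1, 0.99, 0.98, 0.9, 0.89, 0.57, 0.11
lx·mx by age: 0, 5.94, 3.92, 2.7, 3.56, 0.57, 0.22
R0 = Σ lx·mx = 16.91 → 16.91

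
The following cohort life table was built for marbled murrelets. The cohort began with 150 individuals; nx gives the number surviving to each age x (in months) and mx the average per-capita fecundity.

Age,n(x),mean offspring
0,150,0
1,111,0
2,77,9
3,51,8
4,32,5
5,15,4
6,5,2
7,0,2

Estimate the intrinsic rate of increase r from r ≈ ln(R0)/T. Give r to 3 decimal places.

0.805

lx = nx/n0 = nx/150: 1, 0.74, 0.51333…, 0.34, 0.21333…, 0.1, 0.03333…, 0
R0 = Σ lx·mx = 0 + 0 + 4.62… + 2.72 + 1.06667… + 0.4 + 0.06667… + 0 = 8.873333…
Σ x·lx·mx = 24.066667…; T = 24.066667…/8.873333… = 2.71225…
r ≈ ln(R0)/T = ln(8.873333…)/2.71225… = 0.80489… → 0.805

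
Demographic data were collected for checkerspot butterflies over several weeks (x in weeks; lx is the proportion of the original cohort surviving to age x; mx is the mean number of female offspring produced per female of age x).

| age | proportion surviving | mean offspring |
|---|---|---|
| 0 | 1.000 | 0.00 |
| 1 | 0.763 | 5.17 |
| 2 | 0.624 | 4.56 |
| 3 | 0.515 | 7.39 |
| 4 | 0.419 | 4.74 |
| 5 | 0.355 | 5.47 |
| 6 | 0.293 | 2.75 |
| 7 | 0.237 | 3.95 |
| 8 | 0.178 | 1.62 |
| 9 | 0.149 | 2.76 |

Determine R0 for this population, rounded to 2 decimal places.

16.97

lx·mx by age: 0, 3.94471, 2.84544, 3.80585, 1.98606, 1.94185, 0.80575, 0.93615, 0.28836, 0.41124
R0 = Σ lx·mx = 16.96541 → 16.97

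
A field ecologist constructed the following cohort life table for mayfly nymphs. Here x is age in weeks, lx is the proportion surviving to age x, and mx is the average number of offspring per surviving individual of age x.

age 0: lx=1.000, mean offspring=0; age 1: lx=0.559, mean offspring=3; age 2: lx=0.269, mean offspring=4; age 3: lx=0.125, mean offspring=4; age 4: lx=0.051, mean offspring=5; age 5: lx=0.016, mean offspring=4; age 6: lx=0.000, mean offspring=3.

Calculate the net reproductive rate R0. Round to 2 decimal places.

3.57

lx·mx by age: 0, 1.677, 1.076, 0.5, 0.255, 0.064, 0
R0 = Σ lx·mx = 3.572 → 3.57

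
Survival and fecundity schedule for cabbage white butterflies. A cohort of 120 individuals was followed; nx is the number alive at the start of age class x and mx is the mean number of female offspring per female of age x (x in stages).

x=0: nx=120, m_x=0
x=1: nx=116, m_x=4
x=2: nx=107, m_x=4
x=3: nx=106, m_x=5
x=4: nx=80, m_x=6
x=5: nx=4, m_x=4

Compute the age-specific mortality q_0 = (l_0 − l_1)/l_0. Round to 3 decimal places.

0.033

lx = nx/n0 = nx/120: 1, 0.96667…, 0.89167…, 0.88333…, 0.66667…, 0.03333…
q_0 = (l_0 − l_1) / l_0 = (1 − 0.966667…) / 1
     = 0.033333… / 1 = 0.033333… → 0.033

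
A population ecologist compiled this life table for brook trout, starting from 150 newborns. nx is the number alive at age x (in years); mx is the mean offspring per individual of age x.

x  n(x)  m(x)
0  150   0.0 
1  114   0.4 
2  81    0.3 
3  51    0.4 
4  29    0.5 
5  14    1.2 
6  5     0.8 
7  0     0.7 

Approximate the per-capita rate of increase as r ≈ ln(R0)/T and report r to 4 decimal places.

-0.0694

lx = nx/n0 = nx/150: 1, 0.76, 0.54, 0.34, 0.19333…, 0.09333…, 0.03333…, 0
R0 = Σ lx·mx = 0 + 0.304 + 0.162 + 0.136 + 0.09667… + 0.112… + 0.02667… + 0 = 0.837333…
Σ x·lx·mx = 2.142667…; T = 2.142667…/0.837333… = 2.55892…
r ≈ ln(R0)/T = ln(0.837333…)/2.55892… = -0.069378… → -0.0694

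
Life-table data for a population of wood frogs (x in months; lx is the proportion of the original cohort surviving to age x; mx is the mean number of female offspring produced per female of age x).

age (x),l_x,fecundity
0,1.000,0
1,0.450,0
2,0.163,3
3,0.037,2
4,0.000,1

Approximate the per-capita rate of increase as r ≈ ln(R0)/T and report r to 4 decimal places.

-0.2695

R0 = Σ lx·mx = 0 + 0 + 0.489 + 0.074 + 0 = 0.563
Σ x·lx·mx = 1.2; T = 1.2/0.563 = 2.13144…
r ≈ ln(R0)/T = ln(0.563)/2.13144… = -0.269525… → -0.2695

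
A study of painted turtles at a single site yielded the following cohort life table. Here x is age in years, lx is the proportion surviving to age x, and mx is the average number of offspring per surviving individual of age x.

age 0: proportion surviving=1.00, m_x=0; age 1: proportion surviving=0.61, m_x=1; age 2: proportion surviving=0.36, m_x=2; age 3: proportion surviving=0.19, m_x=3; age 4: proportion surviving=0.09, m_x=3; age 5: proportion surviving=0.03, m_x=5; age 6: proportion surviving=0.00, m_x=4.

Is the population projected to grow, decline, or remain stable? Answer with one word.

R0 = Σ lx·mx = 0 + 0.61 + 0.72 + 0.57 + 0.27 + 0.15 + 0 = 2.32
R0 > 1, so the population is growing.

growing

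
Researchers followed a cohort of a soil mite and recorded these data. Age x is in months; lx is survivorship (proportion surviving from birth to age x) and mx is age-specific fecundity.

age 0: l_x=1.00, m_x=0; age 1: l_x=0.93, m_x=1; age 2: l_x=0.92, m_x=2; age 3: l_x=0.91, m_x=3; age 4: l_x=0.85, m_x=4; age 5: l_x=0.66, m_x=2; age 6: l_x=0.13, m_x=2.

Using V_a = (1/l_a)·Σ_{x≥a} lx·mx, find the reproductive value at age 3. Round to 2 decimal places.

lx·mx for x ≥ 3: 2.73, 3.4, 1.32, 0.26 → sum = 7.71
V_3 = 7.71 / l_3 = 7.71 / 0.91 = 8.472527… → 8.47

8.47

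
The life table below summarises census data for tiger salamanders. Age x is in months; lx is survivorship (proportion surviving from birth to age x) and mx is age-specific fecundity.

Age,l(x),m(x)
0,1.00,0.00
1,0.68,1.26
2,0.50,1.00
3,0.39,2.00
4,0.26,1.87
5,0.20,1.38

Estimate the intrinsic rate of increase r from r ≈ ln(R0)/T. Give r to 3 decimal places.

R0 = Σ lx·mx = 0 + 0.8568 + 0.5 + 0.78 + 0.4862 + 0.276 = 2.899
Σ x·lx·mx = 7.5216; T = 7.5216/2.899 = 2.59455…
r ≈ ln(R0)/T = ln(2.899)/2.59455… = 0.41023… → 0.410

0.410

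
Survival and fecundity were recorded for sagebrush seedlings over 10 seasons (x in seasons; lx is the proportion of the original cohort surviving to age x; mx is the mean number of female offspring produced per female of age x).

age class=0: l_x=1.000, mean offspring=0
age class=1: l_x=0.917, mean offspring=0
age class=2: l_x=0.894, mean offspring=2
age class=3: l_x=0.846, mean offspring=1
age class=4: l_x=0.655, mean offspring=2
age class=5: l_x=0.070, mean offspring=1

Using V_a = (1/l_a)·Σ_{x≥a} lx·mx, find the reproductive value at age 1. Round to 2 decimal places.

4.38

lx·mx for x ≥ 1: 0, 1.788, 0.846, 1.31, 0.07 → sum = 4.014
V_1 = 4.014 / l_1 = 4.014 / 0.917 = 4.377317… → 4.38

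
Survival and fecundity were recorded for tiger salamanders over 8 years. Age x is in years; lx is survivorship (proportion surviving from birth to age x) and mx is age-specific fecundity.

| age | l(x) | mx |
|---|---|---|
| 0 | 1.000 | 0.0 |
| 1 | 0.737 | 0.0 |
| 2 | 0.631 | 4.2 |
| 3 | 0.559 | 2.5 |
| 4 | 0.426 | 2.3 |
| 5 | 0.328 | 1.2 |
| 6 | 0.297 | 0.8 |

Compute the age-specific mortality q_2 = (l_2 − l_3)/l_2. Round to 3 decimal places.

q_2 = (l_2 − l_3) / l_2 = (0.631 − 0.559) / 0.631
     = 0.072 / 0.631 = 0.114105… → 0.114

0.114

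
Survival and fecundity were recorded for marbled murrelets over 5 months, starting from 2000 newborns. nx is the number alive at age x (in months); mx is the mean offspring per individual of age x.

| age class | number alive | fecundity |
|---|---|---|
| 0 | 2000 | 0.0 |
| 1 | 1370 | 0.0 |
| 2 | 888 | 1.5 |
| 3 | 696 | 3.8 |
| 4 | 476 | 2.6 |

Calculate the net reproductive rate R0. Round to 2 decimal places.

lx = nx/n0 = nx/2000: 1, 0.685, 0.444, 0.348, 0.238
lx·mx by age: 0, 0, 0.666, 1.3224, 0.6188
R0 = Σ lx·mx = 2.6072 → 2.61

2.61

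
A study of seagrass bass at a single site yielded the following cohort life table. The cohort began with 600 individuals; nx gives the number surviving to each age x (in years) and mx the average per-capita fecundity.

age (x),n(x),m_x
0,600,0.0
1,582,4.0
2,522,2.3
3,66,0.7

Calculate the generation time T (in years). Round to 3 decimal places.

1.362

lx = nx/n0 = nx/600: 1, 0.97, 0.87, 0.11
lx·mx: 0, 3.88, 2.001, 0.077 → R0 = 5.958
x·lx·mx: 0, 3.88, 4.002, 0.231 → Σ = 8.113
T = 8.113 / 5.958 = 1.361699… → 1.362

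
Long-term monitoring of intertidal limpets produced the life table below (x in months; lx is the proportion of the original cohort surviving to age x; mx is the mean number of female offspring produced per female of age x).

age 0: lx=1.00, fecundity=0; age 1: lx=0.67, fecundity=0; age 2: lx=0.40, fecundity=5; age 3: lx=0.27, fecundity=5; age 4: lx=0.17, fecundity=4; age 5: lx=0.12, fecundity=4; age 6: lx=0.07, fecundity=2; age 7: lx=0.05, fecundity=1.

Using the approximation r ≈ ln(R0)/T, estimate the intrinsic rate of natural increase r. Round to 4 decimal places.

0.5065

R0 = Σ lx·mx = 0 + 0 + 2 + 1.35 + 0.68 + 0.48 + 0.14 + 0.05 = 4.7
Σ x·lx·mx = 14.36; T = 14.36/4.7 = 3.05532…
r ≈ ln(R0)/T = ln(4.7)/3.05532… = 0.506514… → 0.5065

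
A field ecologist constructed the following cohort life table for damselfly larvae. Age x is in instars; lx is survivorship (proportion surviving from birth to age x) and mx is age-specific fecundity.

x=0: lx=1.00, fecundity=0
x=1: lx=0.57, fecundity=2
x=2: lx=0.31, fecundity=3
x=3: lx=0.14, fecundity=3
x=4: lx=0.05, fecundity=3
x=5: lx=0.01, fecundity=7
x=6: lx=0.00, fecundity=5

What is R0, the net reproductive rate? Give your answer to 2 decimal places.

2.71

lx·mx by age: 0, 1.14, 0.93, 0.42, 0.15, 0.07, 0
R0 = Σ lx·mx = 2.71 → 2.71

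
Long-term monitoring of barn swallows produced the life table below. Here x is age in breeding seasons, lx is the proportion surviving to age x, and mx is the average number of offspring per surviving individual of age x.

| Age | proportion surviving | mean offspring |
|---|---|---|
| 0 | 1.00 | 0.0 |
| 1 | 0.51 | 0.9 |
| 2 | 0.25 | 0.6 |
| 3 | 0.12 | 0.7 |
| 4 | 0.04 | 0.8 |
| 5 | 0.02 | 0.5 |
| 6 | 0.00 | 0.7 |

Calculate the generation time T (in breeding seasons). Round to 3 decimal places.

lx·mx: 0, 0.459, 0.15, 0.084, 0.032, 0.01, 0 → R0 = 0.735
x·lx·mx: 0, 0.459, 0.3, 0.252, 0.128, 0.05, 0 → Σ = 1.189
T = 1.189 / 0.735 = 1.617687… → 1.618

1.618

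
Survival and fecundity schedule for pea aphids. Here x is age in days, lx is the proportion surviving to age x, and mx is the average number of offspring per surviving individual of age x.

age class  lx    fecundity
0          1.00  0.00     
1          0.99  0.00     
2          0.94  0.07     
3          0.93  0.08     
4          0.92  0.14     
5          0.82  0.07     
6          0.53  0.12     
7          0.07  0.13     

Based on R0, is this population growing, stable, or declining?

declining

R0 = Σ lx·mx = 0 + 0 + 0.0658 + 0.0744 + 0.1288 + 0.0574 + 0.0636 + 0.0091 = 0.3991
R0 < 1, so the population is declining.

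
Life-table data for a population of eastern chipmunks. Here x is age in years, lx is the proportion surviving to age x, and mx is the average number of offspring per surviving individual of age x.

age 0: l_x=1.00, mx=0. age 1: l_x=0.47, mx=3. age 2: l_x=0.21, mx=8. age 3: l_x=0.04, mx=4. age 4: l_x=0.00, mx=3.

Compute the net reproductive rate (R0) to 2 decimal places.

3.25

lx·mx by age: 0, 1.41, 1.68, 0.16, 0
R0 = Σ lx·mx = 3.25 → 3.25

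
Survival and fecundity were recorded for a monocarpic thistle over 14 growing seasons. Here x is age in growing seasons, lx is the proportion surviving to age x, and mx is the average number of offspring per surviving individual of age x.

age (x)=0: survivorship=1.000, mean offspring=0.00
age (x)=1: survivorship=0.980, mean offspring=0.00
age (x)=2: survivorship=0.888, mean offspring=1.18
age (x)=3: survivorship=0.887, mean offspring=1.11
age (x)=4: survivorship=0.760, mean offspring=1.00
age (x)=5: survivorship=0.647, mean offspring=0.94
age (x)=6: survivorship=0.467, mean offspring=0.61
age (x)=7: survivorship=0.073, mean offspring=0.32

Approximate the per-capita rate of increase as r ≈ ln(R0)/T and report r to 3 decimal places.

R0 = Σ lx·mx = 0 + 0 + 1.04784 + 0.98457 + 0.76 + 0.60818 + 0.28487 + 0.02336 = 3.70882
Σ x·lx·mx = 13.00303; T = 13.00303/3.70882 = 3.50597…
r ≈ ln(R0)/T = ln(3.70882)/3.50597… = 0.37385… → 0.374

0.374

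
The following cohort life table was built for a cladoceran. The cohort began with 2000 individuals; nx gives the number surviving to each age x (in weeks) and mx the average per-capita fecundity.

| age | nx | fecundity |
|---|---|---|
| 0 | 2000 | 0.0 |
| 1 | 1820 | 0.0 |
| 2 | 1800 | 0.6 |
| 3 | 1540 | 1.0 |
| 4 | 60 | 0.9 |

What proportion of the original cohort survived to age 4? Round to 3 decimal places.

l_4 = n_4/n_0 = 60/2000 = 0.03 → 0.030

0.030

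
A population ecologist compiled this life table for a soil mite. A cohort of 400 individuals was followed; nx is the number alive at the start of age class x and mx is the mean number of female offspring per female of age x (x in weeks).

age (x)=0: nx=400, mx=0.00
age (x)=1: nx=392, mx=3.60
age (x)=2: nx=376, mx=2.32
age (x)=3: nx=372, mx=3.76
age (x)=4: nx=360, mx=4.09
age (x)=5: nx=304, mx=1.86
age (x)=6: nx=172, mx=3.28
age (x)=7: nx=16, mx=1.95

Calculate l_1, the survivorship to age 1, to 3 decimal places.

l_1 = n_1/n_0 = 392/400 = 0.98 → 0.980

0.980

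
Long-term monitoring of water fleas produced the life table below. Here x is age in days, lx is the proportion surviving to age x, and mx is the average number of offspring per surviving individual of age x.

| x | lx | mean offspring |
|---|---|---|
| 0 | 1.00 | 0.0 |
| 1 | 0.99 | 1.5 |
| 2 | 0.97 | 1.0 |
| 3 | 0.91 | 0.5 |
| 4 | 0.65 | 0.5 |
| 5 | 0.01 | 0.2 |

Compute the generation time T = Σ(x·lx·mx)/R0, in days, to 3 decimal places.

1.884

lx·mx: 0, 1.485, 0.97, 0.455, 0.325, 0.002 → R0 = 3.237
x·lx·mx: 0, 1.485, 1.94, 1.365, 1.3, 0.01 → Σ = 6.1
T = 6.1 / 3.237 = 1.884461… → 1.884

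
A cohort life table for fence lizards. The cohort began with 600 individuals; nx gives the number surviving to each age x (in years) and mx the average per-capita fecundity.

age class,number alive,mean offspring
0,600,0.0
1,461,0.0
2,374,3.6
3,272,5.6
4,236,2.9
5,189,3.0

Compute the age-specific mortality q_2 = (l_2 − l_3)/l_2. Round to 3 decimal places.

0.273

lx = nx/n0 = nx/600: 1, 0.76833…, 0.62333…, 0.45333…, 0.39333…, 0.315
q_2 = (l_2 − l_3) / l_2 = (0.623333… − 0.453333…) / 0.623333…
     = 0.17… / 0.623333… = 0.272727… → 0.273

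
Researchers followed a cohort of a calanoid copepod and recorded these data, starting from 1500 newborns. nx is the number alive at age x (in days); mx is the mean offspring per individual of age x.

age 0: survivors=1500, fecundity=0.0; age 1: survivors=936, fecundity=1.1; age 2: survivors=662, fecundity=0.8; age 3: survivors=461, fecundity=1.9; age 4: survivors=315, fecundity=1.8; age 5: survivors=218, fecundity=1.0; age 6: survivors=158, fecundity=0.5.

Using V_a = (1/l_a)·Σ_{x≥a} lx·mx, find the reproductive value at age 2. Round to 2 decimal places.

lx = nx/n0 = nx/1500: 1, 0.624, 0.44133…, 0.30733…, 0.21, 0.14533…, 0.10533…
lx·mx for x ≥ 2: 0.353067…, 0.583933…, 0.378, 0.145333…, 0.052667… → sum = 1.513…
V_2 = 1.513… / l_2 = 1.513… / 0.441333… = 3.428248… → 3.43

3.43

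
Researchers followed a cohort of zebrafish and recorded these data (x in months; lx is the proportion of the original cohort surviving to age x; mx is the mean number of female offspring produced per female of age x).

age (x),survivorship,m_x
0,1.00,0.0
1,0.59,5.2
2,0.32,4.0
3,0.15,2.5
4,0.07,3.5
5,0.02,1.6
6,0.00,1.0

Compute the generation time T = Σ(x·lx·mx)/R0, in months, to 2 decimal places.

1.58

lx·mx: 0, 3.068, 1.28, 0.375, 0.245, 0.032, 0 → R0 = 5
x·lx·mx: 0, 3.068, 2.56, 1.125, 0.98, 0.16, 0 → Σ = 7.893
T = 7.893 / 5 = 1.5786 → 1.58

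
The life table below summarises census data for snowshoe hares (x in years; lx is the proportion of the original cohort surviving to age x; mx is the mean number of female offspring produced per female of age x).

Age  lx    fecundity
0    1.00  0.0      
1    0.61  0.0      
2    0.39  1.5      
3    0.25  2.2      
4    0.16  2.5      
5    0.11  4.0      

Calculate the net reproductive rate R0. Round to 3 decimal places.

1.975

lx·mx by age: 0, 0, 0.585, 0.55, 0.4, 0.44
R0 = Σ lx·mx = 1.975 → 1.975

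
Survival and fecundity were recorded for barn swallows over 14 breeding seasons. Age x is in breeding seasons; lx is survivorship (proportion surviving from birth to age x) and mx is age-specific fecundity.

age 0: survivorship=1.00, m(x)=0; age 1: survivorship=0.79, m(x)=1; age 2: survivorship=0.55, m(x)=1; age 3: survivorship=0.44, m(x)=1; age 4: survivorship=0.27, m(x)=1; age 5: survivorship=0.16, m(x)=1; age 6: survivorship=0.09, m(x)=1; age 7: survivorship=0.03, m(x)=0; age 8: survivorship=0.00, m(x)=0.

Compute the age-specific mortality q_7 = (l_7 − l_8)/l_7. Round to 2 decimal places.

q_7 = (l_7 − l_8) / l_7 = (0.03 − 0) / 0.03
     = 0.03 / 0.03 = 1 → 1.00

1.00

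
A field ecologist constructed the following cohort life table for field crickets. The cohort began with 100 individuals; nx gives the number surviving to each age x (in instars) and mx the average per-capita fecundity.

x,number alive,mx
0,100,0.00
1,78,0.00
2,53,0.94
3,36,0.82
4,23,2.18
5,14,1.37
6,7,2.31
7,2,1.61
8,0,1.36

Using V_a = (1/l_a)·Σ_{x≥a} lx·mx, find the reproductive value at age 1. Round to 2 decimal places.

lx = nx/n0 = nx/100: 1, 0.78, 0.53, 0.36, 0.23, 0.14, 0.07, 0.02, 0
lx·mx for x ≥ 1: 0, 0.4982, 0.2952, 0.5014, 0.1918, 0.1617, 0.0322, 0 → sum = 1.6805
V_1 = 1.6805 / l_1 = 1.6805 / 0.78 = 2.154487… → 2.15

2.15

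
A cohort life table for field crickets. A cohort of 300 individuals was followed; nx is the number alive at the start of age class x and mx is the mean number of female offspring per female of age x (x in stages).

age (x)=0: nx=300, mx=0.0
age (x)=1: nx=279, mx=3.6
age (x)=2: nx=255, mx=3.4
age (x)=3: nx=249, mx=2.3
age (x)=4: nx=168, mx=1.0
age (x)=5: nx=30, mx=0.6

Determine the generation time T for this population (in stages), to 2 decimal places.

1.98

lx = nx/n0 = nx/300: 1, 0.93, 0.85, 0.83, 0.56, 0.1
lx·mx: 0, 3.348, 2.89, 1.909, 0.56, 0.06 → R0 = 8.767
x·lx·mx: 0, 3.348, 5.78, 5.727, 2.24, 0.3 → Σ = 17.395
T = 17.395 / 8.767 = 1.984145… → 1.98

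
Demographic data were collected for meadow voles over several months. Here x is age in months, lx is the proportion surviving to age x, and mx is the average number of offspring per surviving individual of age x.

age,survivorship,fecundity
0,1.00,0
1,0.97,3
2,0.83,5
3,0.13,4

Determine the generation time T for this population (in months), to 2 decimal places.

1.68

lx·mx: 0, 2.91, 4.15, 0.52 → R0 = 7.58
x·lx·mx: 0, 2.91, 8.3, 1.56 → Σ = 12.77
T = 12.77 / 7.58 = 1.684697… → 1.68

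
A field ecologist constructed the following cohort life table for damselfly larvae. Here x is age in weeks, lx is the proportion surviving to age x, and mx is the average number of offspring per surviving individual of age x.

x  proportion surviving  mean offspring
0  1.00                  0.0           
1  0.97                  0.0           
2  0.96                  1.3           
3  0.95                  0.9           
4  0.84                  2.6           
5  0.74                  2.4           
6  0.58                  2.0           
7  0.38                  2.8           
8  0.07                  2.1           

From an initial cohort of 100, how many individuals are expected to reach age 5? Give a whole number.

74

Expected survivors = N0 · l_5 = 100 × 0.74 = 74 → 74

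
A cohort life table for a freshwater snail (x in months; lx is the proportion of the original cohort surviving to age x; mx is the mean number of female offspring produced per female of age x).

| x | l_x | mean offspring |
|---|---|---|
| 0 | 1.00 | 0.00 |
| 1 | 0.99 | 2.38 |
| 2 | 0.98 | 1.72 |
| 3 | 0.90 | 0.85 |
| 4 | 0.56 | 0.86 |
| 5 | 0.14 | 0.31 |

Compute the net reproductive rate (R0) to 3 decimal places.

lx·mx by age: 0, 2.3562, 1.6856, 0.765, 0.4816, 0.0434
R0 = Σ lx·mx = 5.3318 → 5.332

5.332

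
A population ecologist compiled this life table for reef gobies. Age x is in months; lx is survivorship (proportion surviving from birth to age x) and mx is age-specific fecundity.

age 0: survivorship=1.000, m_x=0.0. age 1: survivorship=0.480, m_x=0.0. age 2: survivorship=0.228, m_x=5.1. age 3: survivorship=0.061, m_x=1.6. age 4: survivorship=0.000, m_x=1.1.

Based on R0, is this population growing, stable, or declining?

R0 = Σ lx·mx = 0 + 0 + 1.1628 + 0.0976 + 0 = 1.2604
R0 > 1, so the population is growing.

growing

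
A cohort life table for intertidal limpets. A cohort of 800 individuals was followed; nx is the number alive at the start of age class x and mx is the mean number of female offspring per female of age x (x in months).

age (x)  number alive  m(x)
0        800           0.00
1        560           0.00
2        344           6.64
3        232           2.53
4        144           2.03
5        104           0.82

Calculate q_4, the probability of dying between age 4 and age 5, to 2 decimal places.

0.28

lx = nx/n0 = nx/800: 1, 0.7, 0.43, 0.29, 0.18, 0.13
q_4 = (l_4 − l_5) / l_4 = (0.18 − 0.13) / 0.18
     = 0.05 / 0.18 = 0.277778… → 0.28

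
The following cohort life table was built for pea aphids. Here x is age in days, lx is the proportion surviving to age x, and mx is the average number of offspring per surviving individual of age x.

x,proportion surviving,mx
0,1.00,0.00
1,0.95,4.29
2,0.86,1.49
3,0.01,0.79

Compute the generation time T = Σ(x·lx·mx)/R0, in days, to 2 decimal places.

1.24

lx·mx: 0, 4.0755, 1.2814, 0.0079 → R0 = 5.3648
x·lx·mx: 0, 4.0755, 2.5628, 0.0237 → Σ = 6.662
T = 6.662 / 5.3648 = 1.241798… → 1.24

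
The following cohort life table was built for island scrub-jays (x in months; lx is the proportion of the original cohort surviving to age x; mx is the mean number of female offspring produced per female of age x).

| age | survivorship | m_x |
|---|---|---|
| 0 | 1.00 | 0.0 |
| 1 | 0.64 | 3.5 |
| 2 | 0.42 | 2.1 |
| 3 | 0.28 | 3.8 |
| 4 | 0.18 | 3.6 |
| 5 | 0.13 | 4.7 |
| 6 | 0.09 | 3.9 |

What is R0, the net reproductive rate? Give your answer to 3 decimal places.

lx·mx by age: 0, 2.24, 0.882, 1.064, 0.648, 0.611, 0.351
R0 = Σ lx·mx = 5.796 → 5.796

5.796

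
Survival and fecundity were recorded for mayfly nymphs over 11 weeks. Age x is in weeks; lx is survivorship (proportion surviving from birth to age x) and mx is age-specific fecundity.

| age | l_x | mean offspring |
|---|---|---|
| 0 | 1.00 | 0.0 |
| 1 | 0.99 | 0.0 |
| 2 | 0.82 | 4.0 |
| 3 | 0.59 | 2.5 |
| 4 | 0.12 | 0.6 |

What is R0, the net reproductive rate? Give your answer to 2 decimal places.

4.83

lx·mx by age: 0, 0, 3.28, 1.475, 0.072
R0 = Σ lx·mx = 4.827 → 4.83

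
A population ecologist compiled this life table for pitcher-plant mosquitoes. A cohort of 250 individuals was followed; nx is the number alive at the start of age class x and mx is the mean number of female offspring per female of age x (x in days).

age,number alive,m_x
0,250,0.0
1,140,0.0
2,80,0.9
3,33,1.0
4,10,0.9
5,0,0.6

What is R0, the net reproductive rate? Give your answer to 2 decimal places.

lx = nx/n0 = nx/250: 1, 0.56, 0.32, 0.132, 0.04, 0
lx·mx by age: 0, 0, 0.288, 0.132, 0.036, 0
R0 = Σ lx·mx = 0.456 → 0.46

0.46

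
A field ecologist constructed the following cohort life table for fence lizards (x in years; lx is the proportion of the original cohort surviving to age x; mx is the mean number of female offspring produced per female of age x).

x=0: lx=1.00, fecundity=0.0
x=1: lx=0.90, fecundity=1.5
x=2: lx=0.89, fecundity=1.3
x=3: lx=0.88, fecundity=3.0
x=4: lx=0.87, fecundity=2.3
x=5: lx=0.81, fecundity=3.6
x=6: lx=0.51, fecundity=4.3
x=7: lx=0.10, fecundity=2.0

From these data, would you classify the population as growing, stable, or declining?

R0 = Σ lx·mx = 0 + 1.35 + 1.157 + 2.64 + 2.001 + 2.916 + 2.193 + 0.2 = 12.457
R0 > 1, so the population is growing.

growing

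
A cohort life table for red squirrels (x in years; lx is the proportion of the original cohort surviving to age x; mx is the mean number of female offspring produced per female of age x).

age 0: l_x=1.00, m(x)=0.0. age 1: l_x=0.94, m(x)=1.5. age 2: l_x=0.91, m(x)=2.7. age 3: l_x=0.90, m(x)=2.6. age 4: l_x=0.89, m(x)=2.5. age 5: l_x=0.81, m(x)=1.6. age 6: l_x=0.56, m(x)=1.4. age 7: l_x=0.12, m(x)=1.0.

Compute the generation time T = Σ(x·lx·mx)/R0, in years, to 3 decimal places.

3.223

lx·mx: 0, 1.41, 2.457, 2.34, 2.225, 1.296, 0.784, 0.12 → R0 = 10.632
x·lx·mx: 0, 1.41, 4.914, 7.02, 8.9, 6.48, 4.704, 0.84 → Σ = 34.268
T = 34.268 / 10.632 = 3.2231… → 3.223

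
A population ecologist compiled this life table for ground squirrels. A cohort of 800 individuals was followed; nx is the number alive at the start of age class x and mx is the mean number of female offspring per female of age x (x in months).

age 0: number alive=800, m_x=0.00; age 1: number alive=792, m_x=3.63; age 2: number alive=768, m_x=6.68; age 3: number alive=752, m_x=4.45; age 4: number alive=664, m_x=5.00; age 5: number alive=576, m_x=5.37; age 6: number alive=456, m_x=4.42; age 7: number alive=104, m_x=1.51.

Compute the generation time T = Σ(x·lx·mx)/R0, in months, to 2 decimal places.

lx = nx/n0 = nx/800: 1, 0.99, 0.96, 0.94, 0.83, 0.72, 0.57, 0.13
lx·mx: 0, 3.5937, 6.4128, 4.183, 4.15, 3.8664, 2.5194, 0.1963 → R0 = 24.9216
x·lx·mx: 0, 3.5937, 12.8256, 12.549, 16.6, 19.332, 15.1164, 1.3741 → Σ = 81.3908
T = 81.3908 / 24.9216 = 3.265874… → 3.27

3.27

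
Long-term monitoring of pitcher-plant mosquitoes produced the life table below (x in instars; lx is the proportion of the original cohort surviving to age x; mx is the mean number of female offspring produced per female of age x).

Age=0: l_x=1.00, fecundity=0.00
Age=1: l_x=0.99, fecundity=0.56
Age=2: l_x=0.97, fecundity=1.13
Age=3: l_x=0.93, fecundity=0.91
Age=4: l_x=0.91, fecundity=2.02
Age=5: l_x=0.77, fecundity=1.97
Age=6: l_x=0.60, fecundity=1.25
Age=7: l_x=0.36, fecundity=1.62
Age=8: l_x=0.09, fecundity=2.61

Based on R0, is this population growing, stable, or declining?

growing

R0 = Σ lx·mx = 0 + 0.5544 + 1.0961 + 0.8463 + 1.8382 + 1.5169 + 0.75 + 0.5832 + 0.2349 = 7.42
R0 > 1, so the population is growing.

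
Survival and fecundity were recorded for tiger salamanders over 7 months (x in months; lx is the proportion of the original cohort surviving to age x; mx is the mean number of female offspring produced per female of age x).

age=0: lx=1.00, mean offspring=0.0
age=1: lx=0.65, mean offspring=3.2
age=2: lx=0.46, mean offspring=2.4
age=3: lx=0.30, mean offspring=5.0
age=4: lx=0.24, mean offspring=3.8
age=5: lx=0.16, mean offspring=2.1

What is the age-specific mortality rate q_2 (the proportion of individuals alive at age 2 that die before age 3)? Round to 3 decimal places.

q_2 = (l_2 − l_3) / l_2 = (0.46 − 0.3) / 0.46
     = 0.16 / 0.46 = 0.347826… → 0.348

0.348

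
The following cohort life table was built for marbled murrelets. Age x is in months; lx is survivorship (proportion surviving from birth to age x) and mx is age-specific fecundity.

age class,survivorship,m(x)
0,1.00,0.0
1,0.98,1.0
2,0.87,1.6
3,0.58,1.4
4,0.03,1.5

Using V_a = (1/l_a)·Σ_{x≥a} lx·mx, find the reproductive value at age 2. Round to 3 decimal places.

lx·mx for x ≥ 2: 1.392, 0.812, 0.045 → sum = 2.249
V_2 = 2.249 / l_2 = 2.249 / 0.87 = 2.585057… → 2.585

2.585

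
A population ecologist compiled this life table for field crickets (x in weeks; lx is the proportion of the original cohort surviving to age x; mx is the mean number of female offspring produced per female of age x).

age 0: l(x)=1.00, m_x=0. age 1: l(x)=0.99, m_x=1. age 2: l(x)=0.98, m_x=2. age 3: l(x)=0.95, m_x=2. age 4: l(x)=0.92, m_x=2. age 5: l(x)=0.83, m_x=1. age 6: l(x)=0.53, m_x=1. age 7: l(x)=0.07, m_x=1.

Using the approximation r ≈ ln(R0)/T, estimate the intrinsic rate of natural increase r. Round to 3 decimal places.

R0 = Σ lx·mx = 0 + 0.99 + 1.96 + 1.9 + 1.84 + 0.83 + 0.53 + 0.07 = 8.12
Σ x·lx·mx = 25.79; T = 25.79/8.12 = 3.17611…
r ≈ ln(R0)/T = ln(8.12)/3.17611… = 0.6594… → 0.659

0.659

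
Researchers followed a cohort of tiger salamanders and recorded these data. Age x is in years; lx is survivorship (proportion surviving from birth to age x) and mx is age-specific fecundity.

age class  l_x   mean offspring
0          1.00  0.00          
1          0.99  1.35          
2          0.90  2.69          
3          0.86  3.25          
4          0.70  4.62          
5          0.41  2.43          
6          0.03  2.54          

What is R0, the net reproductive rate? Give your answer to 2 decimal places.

10.86

lx·mx by age: 0, 1.3365, 2.421, 2.795, 3.234, 0.9963, 0.0762
R0 = Σ lx·mx = 10.859 → 10.86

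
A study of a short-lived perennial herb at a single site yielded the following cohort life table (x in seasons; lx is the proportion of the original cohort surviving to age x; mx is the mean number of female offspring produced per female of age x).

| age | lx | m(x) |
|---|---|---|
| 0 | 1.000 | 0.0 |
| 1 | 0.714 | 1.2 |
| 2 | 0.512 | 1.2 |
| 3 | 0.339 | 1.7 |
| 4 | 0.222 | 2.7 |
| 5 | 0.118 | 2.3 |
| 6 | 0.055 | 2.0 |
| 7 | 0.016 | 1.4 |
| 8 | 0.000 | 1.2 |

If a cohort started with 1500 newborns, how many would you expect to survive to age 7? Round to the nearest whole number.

Expected survivors = N0 · l_7 = 1500 × 0.016 = 24 → 24

24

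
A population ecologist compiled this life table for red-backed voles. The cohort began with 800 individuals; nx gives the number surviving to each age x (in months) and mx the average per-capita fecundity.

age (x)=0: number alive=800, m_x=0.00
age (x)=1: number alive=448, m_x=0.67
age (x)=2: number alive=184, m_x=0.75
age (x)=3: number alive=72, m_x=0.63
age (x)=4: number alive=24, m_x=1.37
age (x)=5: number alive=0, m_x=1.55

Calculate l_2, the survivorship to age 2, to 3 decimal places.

0.230

l_2 = n_2/n_0 = 184/800 = 0.23 → 0.230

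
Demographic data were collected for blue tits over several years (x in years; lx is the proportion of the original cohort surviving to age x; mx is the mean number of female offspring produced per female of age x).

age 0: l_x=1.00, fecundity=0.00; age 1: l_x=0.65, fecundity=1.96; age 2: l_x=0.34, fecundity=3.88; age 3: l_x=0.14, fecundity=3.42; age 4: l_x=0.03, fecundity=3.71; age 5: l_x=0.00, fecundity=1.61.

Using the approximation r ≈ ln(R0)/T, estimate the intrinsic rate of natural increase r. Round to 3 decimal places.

R0 = Σ lx·mx = 0 + 1.274 + 1.3192 + 0.4788 + 0.1113 + 0 = 3.1833
Σ x·lx·mx = 5.794; T = 5.794/3.1833 = 1.82012…
r ≈ ln(R0)/T = ln(3.1833)/1.82012… = 0.63618… → 0.636

0.636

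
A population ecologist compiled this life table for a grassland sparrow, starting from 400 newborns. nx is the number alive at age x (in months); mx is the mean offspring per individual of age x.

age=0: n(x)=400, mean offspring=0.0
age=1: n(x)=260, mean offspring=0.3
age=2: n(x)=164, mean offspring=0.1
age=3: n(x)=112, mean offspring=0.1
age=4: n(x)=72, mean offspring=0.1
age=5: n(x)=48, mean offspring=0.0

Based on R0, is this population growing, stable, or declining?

lx = nx/n0 = nx/400: 1, 0.65, 0.41, 0.28, 0.18, 0.12
R0 = Σ lx·mx = 0 + 0.195 + 0.041 + 0.028 + 0.018 + 0 = 0.282
R0 < 1, so the population is declining.

declining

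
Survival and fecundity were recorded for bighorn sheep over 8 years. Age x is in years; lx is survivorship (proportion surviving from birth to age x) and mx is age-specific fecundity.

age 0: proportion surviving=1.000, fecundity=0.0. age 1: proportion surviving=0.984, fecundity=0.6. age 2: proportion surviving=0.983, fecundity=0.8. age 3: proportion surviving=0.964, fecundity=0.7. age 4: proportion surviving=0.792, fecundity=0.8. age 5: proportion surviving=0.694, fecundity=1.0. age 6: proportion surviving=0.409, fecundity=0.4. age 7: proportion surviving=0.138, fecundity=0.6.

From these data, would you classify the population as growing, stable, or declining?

R0 = Σ lx·mx = 0 + 0.5904 + 0.7864 + 0.6748 + 0.6336 + 0.694 + 0.1636 + 0.0828 = 3.6256
R0 > 1, so the population is growing.

growing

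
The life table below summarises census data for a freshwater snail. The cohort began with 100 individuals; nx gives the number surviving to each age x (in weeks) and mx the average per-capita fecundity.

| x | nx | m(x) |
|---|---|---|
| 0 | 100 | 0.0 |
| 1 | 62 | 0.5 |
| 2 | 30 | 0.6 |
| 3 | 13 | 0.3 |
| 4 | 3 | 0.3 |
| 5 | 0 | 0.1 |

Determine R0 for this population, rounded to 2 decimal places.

lx = nx/n0 = nx/100: 1, 0.62, 0.3, 0.13, 0.03, 0
lx·mx by age: 0, 0.31, 0.18, 0.039, 0.009, 0
R0 = Σ lx·mx = 0.538 → 0.54

0.54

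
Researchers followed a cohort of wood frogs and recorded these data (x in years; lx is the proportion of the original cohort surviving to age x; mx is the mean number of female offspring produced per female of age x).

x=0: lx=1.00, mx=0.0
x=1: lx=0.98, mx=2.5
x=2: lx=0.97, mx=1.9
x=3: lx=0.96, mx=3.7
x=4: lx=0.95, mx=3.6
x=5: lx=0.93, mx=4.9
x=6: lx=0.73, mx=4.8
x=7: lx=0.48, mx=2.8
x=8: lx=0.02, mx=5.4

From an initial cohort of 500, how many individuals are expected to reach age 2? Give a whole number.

485

Expected survivors = N0 · l_2 = 500 × 0.97 = 485 → 485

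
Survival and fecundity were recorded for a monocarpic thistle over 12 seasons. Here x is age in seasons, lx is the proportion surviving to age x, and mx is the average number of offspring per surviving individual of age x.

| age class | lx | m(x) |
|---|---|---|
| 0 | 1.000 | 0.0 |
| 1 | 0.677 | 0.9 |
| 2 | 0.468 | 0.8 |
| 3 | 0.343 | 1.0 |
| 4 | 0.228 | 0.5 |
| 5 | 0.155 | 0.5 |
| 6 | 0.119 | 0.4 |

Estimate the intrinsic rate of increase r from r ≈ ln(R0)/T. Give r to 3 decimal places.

R0 = Σ lx·mx = 0 + 0.6093 + 0.3744 + 0.343 + 0.114 + 0.0775 + 0.0476 = 1.5658
Σ x·lx·mx = 3.5162; T = 3.5162/1.5658 = 2.24563…
r ≈ ln(R0)/T = ln(1.5658)/2.24563… = 0.19968… → 0.200

0.200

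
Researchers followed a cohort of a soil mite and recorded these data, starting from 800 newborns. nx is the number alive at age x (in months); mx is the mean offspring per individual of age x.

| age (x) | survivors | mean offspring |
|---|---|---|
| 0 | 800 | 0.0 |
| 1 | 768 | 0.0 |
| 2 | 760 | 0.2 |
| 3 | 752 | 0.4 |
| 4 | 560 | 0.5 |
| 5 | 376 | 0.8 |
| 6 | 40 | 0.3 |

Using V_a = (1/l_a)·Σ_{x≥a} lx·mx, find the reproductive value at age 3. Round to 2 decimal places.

1.19

lx = nx/n0 = nx/800: 1, 0.96, 0.95, 0.94, 0.7, 0.47, 0.05
lx·mx for x ≥ 3: 0.376, 0.35, 0.376, 0.015 → sum = 1.117
V_3 = 1.117 / l_3 = 1.117 / 0.94 = 1.188298… → 1.19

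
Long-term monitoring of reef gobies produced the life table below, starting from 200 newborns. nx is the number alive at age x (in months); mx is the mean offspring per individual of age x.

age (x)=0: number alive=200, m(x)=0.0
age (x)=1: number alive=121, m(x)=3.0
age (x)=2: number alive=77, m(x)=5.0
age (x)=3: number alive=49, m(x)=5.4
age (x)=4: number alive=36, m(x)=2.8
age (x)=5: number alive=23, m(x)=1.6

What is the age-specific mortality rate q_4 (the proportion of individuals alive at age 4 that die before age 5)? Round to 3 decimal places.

lx = nx/n0 = nx/200: 1, 0.605, 0.385, 0.245, 0.18, 0.115
q_4 = (l_4 − l_5) / l_4 = (0.18 − 0.115) / 0.18
     = 0.065 / 0.18 = 0.361111… → 0.361

0.361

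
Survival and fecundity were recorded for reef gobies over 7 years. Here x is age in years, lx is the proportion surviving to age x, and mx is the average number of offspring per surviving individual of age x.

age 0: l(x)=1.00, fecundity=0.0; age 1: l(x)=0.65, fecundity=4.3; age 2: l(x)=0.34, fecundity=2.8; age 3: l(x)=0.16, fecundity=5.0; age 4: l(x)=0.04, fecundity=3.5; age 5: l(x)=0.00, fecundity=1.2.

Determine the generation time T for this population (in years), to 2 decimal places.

1.63

lx·mx: 0, 2.795, 0.952, 0.8, 0.14, 0 → R0 = 4.687
x·lx·mx: 0, 2.795, 1.904, 2.4, 0.56, 0 → Σ = 7.659
T = 7.659 / 4.687 = 1.634094… → 1.63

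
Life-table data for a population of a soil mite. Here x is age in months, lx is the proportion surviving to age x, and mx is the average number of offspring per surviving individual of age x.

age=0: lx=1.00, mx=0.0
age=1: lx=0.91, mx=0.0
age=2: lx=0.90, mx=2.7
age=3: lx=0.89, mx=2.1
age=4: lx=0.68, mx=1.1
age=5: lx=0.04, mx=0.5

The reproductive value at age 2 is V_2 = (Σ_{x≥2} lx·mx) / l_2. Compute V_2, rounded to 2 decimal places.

5.63

lx·mx for x ≥ 2: 2.43, 1.869, 0.748, 0.02 → sum = 5.067
V_2 = 5.067 / l_2 = 5.067 / 0.9 = 5.63 → 5.63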